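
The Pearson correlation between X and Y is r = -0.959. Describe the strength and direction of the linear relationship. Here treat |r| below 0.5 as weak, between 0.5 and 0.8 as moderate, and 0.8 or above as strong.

strong negative

r = -0.959 < 0 so the relationship is negative.
|r| = 0.959, which falls in the strong range.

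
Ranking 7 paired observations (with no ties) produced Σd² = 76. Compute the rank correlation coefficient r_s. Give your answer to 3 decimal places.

-0.357

ρ = 1 − 6Σd² / [n(n²−1)] = 1 − 6×76 / (7×48)
  = 1 − 456/336 = 1 − 1.3571 ≈ -0.357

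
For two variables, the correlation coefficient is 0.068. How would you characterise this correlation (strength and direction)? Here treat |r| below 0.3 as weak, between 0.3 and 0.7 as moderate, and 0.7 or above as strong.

weak positive

r = 0.068 > 0 so the relationship is positive.
|r| = 0.068, which falls in the weak range.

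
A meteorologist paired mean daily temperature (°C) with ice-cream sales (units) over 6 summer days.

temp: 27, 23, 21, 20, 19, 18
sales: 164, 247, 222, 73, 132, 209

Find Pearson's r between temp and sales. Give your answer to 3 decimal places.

n = 6, Σx = 128, Σy = 1047, Σx² = 2784, Σy² = 203623, Σxy = 22501
nΣxy − ΣxΣy = 135006 − 134016 = 990
nΣx² − (Σx)² = 16704 − 16384 = 320; nΣy² − (Σy)² = 1221738 − 1096209 = 125529
r = 990 / √(320 × 125529) = 990 / 6337.9240 ≈ 0.156

0.156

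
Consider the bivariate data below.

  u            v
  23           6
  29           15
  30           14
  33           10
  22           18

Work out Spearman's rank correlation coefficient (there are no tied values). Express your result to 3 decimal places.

Rank u: 2, 3, 4, 5, 1
Rank v: 1, 4, 3, 2, 5
d = rank(u) − rank(v): 1, -1, 1, 3, -4; Σd² = 28
ρ = 1 − 6Σd² / [n(n²−1)] = 1 − 6×28 / (5×24) = 1 − 168/120 ≈ -0.400

-0.400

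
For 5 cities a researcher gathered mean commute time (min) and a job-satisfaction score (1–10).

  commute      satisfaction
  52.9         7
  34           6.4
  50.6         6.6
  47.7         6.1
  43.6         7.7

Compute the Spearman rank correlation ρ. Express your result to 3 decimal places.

0.200

Rank commute: 5, 1, 4, 3, 2
Rank satisfaction: 4, 2, 3, 1, 5
d = rank(commute) − rank(satisfaction): 1, -1, 1, 2, -3; Σd² = 16
ρ = 1 − 6Σd² / [n(n²−1)] = 1 − 6×16 / (5×24) = 1 − 96/120 ≈ 0.200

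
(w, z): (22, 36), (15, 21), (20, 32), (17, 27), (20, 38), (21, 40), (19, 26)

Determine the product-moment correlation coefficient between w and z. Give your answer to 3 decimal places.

0.872

n = 7, Σw = 134, Σz = 220, Σw² = 2600, Σz² = 7210, Σwz = 4300
nΣwz − ΣwΣz = 30100 − 29480 = 620
nΣw² − (Σw)² = 18200 − 17956 = 244; nΣz² − (Σz)² = 50470 − 48400 = 2070
r = 620 / √(244 × 2070) = 620 / 710.6898 ≈ 0.872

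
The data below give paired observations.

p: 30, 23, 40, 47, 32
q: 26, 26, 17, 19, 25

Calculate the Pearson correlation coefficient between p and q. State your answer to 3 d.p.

n = 5, Σp = 172, Σq = 113, Σp² = 6262, Σq² = 2627, Σpq = 3751
nΣpq − ΣpΣq = 18755 − 19436 = -681
nΣp² − (Σp)² = 31310 − 29584 = 1726; nΣq² − (Σq)² = 13135 − 12769 = 366
r = -681 / √(1726 × 366) = -681 / 794.8056 ≈ -0.857

-0.857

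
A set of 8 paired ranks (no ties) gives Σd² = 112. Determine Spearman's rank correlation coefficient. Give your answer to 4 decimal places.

-0.3333

ρ = 1 − 6Σd² / [n(n²−1)] = 1 − 6×112 / (8×63)
  = 1 − 672/504 = 1 − 1.33333 ≈ -0.3333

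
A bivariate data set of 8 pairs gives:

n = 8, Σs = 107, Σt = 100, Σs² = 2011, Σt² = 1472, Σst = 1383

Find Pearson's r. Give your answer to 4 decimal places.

r = (nΣst − ΣsΣt) / √[(nΣs² − (Σs)²)(nΣt² − (Σt)²)]
Numerator: 8×1383 − 107×100 = 364
Denominator: √[(16088 − 11449)(11776 − 10000)] = √[4639 × 1776] = 2870.3421
r = 364 / 2870.3421 ≈ 0.1268

0.1268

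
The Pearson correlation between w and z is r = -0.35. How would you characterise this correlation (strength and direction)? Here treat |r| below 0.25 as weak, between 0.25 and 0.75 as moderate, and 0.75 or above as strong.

moderate negative

r = -0.35 < 0 so the relationship is negative.
|r| = 0.35, which falls in the moderate range.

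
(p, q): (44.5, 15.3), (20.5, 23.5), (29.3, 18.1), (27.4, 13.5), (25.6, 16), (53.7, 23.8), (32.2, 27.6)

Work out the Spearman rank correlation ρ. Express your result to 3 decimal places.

Rank p: 6, 1, 4, 3, 2, 7, 5
Rank q: 2, 5, 4, 1, 3, 6, 7
d = rank(p) − rank(q): 4, -4, 0, 2, -1, 1, -2; Σd² = 42
ρ = 1 − 6Σd² / [n(n²−1)] = 1 − 6×42 / (7×48) = 1 − 252/336 ≈ 0.250

0.250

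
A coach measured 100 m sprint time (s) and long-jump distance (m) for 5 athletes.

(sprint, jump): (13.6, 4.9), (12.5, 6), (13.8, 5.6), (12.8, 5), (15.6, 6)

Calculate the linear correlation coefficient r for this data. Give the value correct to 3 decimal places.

n = 5, Σx = 68.3, Σy = 27.5, Σx² = 938.85, Σy² = 152.37, Σxy = 376.52
nΣxy − ΣxΣy = 1882.6 − 1878.25 = 4.35
nΣx² − (Σx)² = 4694.25 − 4664.89 = 29.36; nΣy² − (Σy)² = 761.85 − 756.25 = 5.6
r = 4.35 / √(29.36 × 5.6) = 4.35 / 12.8225 ≈ 0.339

0.339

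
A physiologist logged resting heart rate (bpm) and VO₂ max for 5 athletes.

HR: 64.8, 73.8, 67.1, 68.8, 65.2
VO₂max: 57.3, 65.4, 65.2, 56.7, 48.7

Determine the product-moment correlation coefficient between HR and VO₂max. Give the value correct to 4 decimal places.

0.6305

n = 5, Σx = 339.7, Σy = 293.3, Σx² = 23132.37, Σy² = 17398.07, Σxy = 19990.68
nΣxy − ΣxΣy = 99953.4 − 99634.01 = 319.39
nΣx² − (Σx)² = 115661.85 − 115396.09 = 265.76; nΣy² − (Σy)² = 86990.35 − 86024.89 = 965.46
r = 319.39 / √(265.76 × 965.46) = 319.39 / 506.5379 ≈ 0.6305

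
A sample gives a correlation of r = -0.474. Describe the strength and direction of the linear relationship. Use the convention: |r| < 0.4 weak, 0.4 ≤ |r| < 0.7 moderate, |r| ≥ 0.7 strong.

moderate negative

r = -0.474 < 0 so the relationship is negative.
|r| = 0.474, which falls in the moderate range.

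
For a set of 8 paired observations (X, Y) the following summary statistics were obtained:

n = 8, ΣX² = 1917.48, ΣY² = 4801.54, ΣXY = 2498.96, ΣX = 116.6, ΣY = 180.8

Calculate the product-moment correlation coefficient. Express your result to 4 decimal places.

r = (nΣXY − ΣXΣY) / √[(nΣX² − (ΣX)²)(nΣY² − (ΣY)²)]
Numerator: 8×2498.96 − 116.6×180.8 = -1089.6
Denominator: √[(15339.84 − 13595.56)(38412.32 − 32688.64)] = √[1744.28 × 5723.68] = 3159.6994
r = -1089.6 / 3159.6994 ≈ -0.3448

-0.3448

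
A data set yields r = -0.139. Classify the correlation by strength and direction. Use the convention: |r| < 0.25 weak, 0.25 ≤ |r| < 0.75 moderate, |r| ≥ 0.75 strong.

weak negative

r = -0.139 < 0 so the relationship is negative.
|r| = 0.139, which falls in the weak range.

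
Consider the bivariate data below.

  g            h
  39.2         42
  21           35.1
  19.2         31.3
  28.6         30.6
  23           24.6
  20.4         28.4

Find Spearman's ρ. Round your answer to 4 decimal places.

Rank g: 6, 3, 1, 5, 4, 2
Rank h: 6, 5, 4, 3, 1, 2
d = rank(g) − rank(h): 0, -2, -3, 2, 3, 0; Σd² = 26
ρ = 1 − 6Σd² / [n(n²−1)] = 1 − 6×26 / (6×35) = 1 − 156/210 ≈ 0.2571

0.2571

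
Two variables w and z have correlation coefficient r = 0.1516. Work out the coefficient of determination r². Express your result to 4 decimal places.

r² = (0.1516)² = 0.0230

0.0230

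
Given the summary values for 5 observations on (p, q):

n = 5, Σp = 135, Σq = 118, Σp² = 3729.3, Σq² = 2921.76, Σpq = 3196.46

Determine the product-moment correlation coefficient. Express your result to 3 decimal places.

r = (nΣpq − ΣpΣq) / √[(nΣp² − (Σp)²)(nΣq² − (Σq)²)]
Numerator: 5×3196.46 − 135×118 = 52.3
Denominator: √[(18646.5 − 18225)(14608.8 − 13924)] = √[421.5 × 684.8] = 537.2552
r = 52.3 / 537.2552 ≈ 0.097

0.097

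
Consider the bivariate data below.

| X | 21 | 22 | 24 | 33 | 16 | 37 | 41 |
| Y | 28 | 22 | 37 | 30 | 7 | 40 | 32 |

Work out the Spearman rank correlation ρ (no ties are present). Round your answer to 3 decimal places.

0.786

Rank X: 2, 3, 4, 5, 1, 6, 7
Rank Y: 3, 2, 6, 4, 1, 7, 5
d = rank(X) − rank(Y): -1, 1, -2, 1, 0, -1, 2; Σd² = 12
ρ = 1 − 6Σd² / [n(n²−1)] = 1 − 6×12 / (7×48) = 1 − 72/336 ≈ 0.786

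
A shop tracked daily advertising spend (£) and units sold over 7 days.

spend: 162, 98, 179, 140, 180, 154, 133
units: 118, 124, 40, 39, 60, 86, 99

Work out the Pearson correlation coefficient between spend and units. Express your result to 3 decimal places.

n = 7, Σx = 1046, Σy = 566, Σx² = 161294, Σy² = 53218, Σxy = 81099
nΣxy − ΣxΣy = 567693 − 592036 = -24343
nΣx² − (Σx)² = 1129058 − 1094116 = 34942; nΣy² − (Σy)² = 372526 − 320356 = 52170
r = -24343 / √(34942 × 52170) = -24343 / 42695.7157 ≈ -0.570

-0.570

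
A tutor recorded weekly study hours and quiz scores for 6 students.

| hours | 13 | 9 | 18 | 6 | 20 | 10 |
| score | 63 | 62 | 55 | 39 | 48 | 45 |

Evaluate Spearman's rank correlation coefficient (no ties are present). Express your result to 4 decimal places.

0.3143

Rank hours: 4, 2, 5, 1, 6, 3
Rank score: 6, 5, 4, 1, 3, 2
d = rank(hours) − rank(score): -2, -3, 1, 0, 3, 1; Σd² = 24
ρ = 1 − 6Σd² / [n(n²−1)] = 1 − 6×24 / (6×35) = 1 − 144/210 ≈ 0.3143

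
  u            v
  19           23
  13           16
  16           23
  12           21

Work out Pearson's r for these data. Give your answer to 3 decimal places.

0.638

n = 4, Σu = 60, Σv = 83, Σu² = 930, Σv² = 1755, Σuv = 1265
nΣuv − ΣuΣv = 5060 − 4980 = 80
nΣu² − (Σu)² = 3720 − 3600 = 120; nΣv² − (Σv)² = 7020 − 6889 = 131
r = 80 / √(120 × 131) = 80 / 125.3794 ≈ 0.638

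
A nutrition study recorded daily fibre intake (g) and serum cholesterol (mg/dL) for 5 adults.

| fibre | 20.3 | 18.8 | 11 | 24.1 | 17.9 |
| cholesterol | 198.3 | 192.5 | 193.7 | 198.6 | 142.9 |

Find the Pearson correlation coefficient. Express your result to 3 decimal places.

n = 5, Σx = 92.1, Σy = 926, Σx² = 1787.75, Σy² = 173761.2, Σxy = 17119.36
nΣxy − ΣxΣy = 85596.8 − 85284.6 = 312.2
nΣx² − (Σx)² = 8938.75 − 8482.41 = 456.34; nΣy² − (Σy)² = 868806 − 857476 = 11330
r = 312.2 / √(456.34 × 11330) = 312.2 / 2273.8364 ≈ 0.137

0.137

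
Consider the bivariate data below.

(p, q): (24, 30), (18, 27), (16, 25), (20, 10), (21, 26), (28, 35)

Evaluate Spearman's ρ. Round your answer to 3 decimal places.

Rank p: 5, 2, 1, 3, 4, 6
Rank q: 5, 4, 2, 1, 3, 6
d = rank(p) − rank(q): 0, -2, -1, 2, 1, 0; Σd² = 10
ρ = 1 − 6Σd² / [n(n²−1)] = 1 − 6×10 / (6×35) = 1 − 60/210 ≈ 0.714

0.714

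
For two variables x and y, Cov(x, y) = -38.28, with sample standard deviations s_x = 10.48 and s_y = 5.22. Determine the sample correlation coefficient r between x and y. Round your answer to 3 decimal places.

-0.700

r = Cov(x,y) / (s_x · s_y) = -38.28 / (10.48 × 5.22)
  = -38.28 / 54.7056 ≈ -0.700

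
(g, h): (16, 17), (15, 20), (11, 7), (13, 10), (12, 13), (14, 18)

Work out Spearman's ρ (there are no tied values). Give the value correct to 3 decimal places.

Rank g: 6, 5, 1, 3, 2, 4
Rank h: 4, 6, 1, 2, 3, 5
d = rank(g) − rank(h): 2, -1, 0, 1, -1, -1; Σd² = 8
ρ = 1 − 6Σd² / [n(n²−1)] = 1 − 6×8 / (6×35) = 1 − 48/210 ≈ 0.771

0.771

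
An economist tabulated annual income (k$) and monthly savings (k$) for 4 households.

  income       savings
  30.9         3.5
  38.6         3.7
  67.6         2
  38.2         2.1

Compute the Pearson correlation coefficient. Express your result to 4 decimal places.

n = 4, Σx = 175.3, Σy = 11.3, Σx² = 8473.77, Σy² = 34.35, Σxy = 466.39
nΣxy − ΣxΣy = 1865.56 − 1980.89 = -115.33
nΣx² − (Σx)² = 33895.08 − 30730.09 = 3164.99; nΣy² − (Σy)² = 137.4 − 127.69 = 9.71
r = -115.33 / √(3164.99 × 9.71) = -115.33 / 175.3056 ≈ -0.6579

-0.6579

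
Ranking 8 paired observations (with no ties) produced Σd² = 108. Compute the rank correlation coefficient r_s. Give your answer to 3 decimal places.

ρ = 1 − 6Σd² / [n(n²−1)] = 1 − 6×108 / (8×63)
  = 1 − 648/504 = 1 − 1.2857 ≈ -0.286

-0.286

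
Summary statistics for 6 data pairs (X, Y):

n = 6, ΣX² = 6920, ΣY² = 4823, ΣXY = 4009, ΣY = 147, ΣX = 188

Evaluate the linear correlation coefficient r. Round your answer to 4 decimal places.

-0.5324

r = (nΣXY − ΣXΣY) / √[(nΣX² − (ΣX)²)(nΣY² − (ΣY)²)]
Numerator: 6×4009 − 188×147 = -3582
Denominator: √[(41520 − 35344)(28938 − 21609)] = √[6176 × 7329] = 6727.8454
r = -3582 / 6727.8454 ≈ -0.5324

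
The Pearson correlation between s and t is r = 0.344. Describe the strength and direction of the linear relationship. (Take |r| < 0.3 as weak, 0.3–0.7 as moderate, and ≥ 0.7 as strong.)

r = 0.344 > 0 so the relationship is positive.
|r| = 0.344, which falls in the moderate range.

moderate positive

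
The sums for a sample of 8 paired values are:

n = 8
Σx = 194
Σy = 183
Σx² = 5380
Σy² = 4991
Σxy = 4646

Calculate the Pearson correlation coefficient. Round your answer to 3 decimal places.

0.282

r = (nΣxy − ΣxΣy) / √[(nΣx² − (Σx)²)(nΣy² − (Σy)²)]
Numerator: 8×4646 − 194×183 = 1666
Denominator: √[(43040 − 37636)(39928 − 33489)] = √[5404 × 6439] = 5898.8436
r = 1666 / 5898.8436 ≈ 0.282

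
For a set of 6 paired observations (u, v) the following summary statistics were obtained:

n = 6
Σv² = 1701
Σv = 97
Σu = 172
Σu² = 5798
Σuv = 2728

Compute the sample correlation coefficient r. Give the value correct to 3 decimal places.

-0.155

r = (nΣuv − ΣuΣv) / √[(nΣu² − (Σu)²)(nΣv² − (Σv)²)]
Numerator: 6×2728 − 172×97 = -316
Denominator: √[(34788 − 29584)(10206 − 9409)] = √[5204 × 797] = 2036.5628
r = -316 / 2036.5628 ≈ -0.155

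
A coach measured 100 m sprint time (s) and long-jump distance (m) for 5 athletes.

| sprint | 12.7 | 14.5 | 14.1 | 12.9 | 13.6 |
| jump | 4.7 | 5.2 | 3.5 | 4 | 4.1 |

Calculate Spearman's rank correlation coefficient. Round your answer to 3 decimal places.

0.100

Rank sprint: 1, 5, 4, 2, 3
Rank jump: 4, 5, 1, 2, 3
d = rank(sprint) − rank(jump): -3, 0, 3, 0, 0; Σd² = 18
ρ = 1 − 6Σd² / [n(n²−1)] = 1 − 6×18 / (5×24) = 1 − 108/120 ≈ 0.100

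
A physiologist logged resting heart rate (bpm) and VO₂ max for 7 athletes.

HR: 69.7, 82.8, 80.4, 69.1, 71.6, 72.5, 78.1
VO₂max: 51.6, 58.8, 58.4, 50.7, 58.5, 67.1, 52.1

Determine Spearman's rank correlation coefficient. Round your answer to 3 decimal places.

0.607

Rank HR: 2, 7, 6, 1, 3, 4, 5
Rank VO₂max: 2, 6, 4, 1, 5, 7, 3
d = rank(HR) − rank(VO₂max): 0, 1, 2, 0, -2, -3, 2; Σd² = 22
ρ = 1 − 6Σd² / [n(n²−1)] = 1 − 6×22 / (7×48) = 1 − 132/336 ≈ 0.607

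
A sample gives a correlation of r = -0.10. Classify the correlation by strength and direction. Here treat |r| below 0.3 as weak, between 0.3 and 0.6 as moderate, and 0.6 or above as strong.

weak negative

r = -0.10 < 0 so the relationship is negative.
|r| = 0.10, which falls in the weak range.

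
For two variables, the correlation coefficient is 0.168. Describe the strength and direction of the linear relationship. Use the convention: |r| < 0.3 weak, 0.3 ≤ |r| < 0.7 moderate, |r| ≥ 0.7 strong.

r = 0.168 > 0 so the relationship is positive.
|r| = 0.168, which falls in the weak range.

weak positive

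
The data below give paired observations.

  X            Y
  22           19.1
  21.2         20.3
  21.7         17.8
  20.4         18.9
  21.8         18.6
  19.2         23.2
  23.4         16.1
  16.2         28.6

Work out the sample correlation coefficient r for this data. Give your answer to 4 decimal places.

n = 8, ΣX = 165.9, ΣY = 162.6, ΣX² = 3474.37, ΣY² = 3412.32, ΣXY = 3313.36
nΣXY − ΣXΣY = 26506.88 − 26975.34 = -468.46
nΣX² − (ΣX)² = 27794.96 − 27522.81 = 272.15; nΣY² − (ΣY)² = 27298.56 − 26438.76 = 859.8
r = -468.46 / √(272.15 × 859.8) = -468.46 / 483.7299 ≈ -0.9684

-0.9684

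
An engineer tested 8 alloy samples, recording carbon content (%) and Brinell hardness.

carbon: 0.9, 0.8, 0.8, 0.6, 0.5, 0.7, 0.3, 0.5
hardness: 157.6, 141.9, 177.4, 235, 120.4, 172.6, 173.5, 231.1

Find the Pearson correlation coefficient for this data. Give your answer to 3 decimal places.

-0.209

n = 8, Σx = 5.1, Σy = 1409.5, Σx² = 3.53, Σy² = 259465.51, Σxy = 886.9
nΣxy − ΣxΣy = 7095.2 − 7188.45 = -93.25
nΣx² − (Σx)² = 28.24 − 26.01 = 2.23; nΣy² − (Σy)² = 2075724.08 − 1986690.25 = 89033.83
r = -93.25 / √(2.23 × 89033.83) = -93.25 / 445.5844 ≈ -0.209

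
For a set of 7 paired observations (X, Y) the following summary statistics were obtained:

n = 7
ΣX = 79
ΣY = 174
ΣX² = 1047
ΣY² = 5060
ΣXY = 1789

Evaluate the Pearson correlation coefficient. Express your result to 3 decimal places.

-0.517

r = (nΣXY − ΣXΣY) / √[(nΣX² − (ΣX)²)(nΣY² − (ΣY)²)]
Numerator: 7×1789 − 79×174 = -1223
Denominator: √[(7329 − 6241)(35420 − 30276)] = √[1088 × 5144] = 2365.7286
r = -1223 / 2365.7286 ≈ -0.517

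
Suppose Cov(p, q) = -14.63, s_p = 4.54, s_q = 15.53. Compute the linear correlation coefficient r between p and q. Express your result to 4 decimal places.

r = Cov(p,q) / (s_p · s_q) = -14.63 / (4.54 × 15.53)
  = -14.63 / 70.5062 ≈ -0.2075

-0.2075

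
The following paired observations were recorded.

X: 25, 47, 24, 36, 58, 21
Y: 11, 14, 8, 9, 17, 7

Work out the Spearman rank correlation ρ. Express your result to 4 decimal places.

Rank X: 3, 5, 2, 4, 6, 1
Rank Y: 4, 5, 2, 3, 6, 1
d = rank(X) − rank(Y): -1, 0, 0, 1, 0, 0; Σd² = 2
ρ = 1 − 6Σd² / [n(n²−1)] = 1 − 6×2 / (6×35) = 1 − 12/210 ≈ 0.9429

0.9429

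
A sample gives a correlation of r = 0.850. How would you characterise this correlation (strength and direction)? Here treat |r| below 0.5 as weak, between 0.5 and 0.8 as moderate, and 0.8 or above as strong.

r = 0.850 > 0 so the relationship is positive.
|r| = 0.850, which falls in the strong range.

strong positive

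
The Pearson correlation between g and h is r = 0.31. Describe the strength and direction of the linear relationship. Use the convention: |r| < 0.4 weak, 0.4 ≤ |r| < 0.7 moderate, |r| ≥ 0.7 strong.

r = 0.31 > 0 so the relationship is positive.
|r| = 0.31, which falls in the weak range.

weak positive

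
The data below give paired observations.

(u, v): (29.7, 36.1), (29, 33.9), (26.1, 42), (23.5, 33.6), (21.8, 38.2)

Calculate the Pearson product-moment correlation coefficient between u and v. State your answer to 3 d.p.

n = 5, Σu = 130.1, Σv = 183.8, Σu² = 3431.79, Σv² = 6804.62, Σuv = 4773.83
nΣuv − ΣuΣv = 23869.15 − 23912.38 = -43.23
nΣu² − (Σu)² = 17158.95 − 16926.01 = 232.94; nΣv² − (Σv)² = 34023.1 − 33782.44 = 240.66
r = -43.23 / √(232.94 × 240.66) = -43.23 / 236.7685 ≈ -0.183

-0.183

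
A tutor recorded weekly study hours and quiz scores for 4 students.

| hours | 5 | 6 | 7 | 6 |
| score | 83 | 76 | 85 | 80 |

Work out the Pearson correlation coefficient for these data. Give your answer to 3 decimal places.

0.209

n = 4, Σx = 24, Σy = 324, Σx² = 146, Σy² = 26290, Σxy = 1946
nΣxy − ΣxΣy = 7784 − 7776 = 8
nΣx² − (Σx)² = 584 − 576 = 8; nΣy² − (Σy)² = 105160 − 104976 = 184
r = 8 / √(8 × 184) = 8 / 38.3667 ≈ 0.209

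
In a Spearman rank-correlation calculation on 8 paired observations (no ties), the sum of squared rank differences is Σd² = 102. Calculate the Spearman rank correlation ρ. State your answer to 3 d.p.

-0.214

ρ = 1 − 6Σd² / [n(n²−1)] = 1 − 6×102 / (8×63)
  = 1 − 612/504 = 1 − 1.2143 ≈ -0.214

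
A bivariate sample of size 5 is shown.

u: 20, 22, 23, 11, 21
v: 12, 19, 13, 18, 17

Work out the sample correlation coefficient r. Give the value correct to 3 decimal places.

n = 5, Σu = 97, Σv = 79, Σu² = 1975, Σv² = 1287, Σuv = 1512
nΣuv − ΣuΣv = 7560 − 7663 = -103
nΣu² − (Σu)² = 9875 − 9409 = 466; nΣv² − (Σv)² = 6435 − 6241 = 194
r = -103 / √(466 × 194) = -103 / 300.6726 ≈ -0.343

-0.343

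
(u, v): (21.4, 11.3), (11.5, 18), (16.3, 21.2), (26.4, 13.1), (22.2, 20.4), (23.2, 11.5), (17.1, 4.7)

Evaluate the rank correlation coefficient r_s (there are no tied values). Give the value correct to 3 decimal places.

-0.214

Rank u: 4, 1, 2, 7, 5, 6, 3
Rank v: 2, 5, 7, 4, 6, 3, 1
d = rank(u) − rank(v): 2, -4, -5, 3, -1, 3, 2; Σd² = 68
ρ = 1 − 6Σd² / [n(n²−1)] = 1 − 6×68 / (7×48) = 1 − 408/336 ≈ -0.214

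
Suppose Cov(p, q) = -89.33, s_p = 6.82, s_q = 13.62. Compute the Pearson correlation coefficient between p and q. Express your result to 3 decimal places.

r = Cov(p,q) / (s_p · s_q) = -89.33 / (6.82 × 13.62)
  = -89.33 / 92.8884 ≈ -0.962

-0.962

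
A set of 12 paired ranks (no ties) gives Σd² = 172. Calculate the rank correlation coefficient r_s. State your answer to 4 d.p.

0.3986

ρ = 1 − 6Σd² / [n(n²−1)] = 1 − 6×172 / (12×143)
  = 1 − 1032/1716 = 1 − 0.60140 ≈ 0.3986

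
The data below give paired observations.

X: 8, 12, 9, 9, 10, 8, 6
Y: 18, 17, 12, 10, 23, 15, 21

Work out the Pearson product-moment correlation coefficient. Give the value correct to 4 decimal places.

n = 7, ΣX = 62, ΣY = 116, ΣX² = 570, ΣY² = 2052, ΣXY = 1022
nΣXY − ΣXΣY = 7154 − 7192 = -38
nΣX² − (ΣX)² = 3990 − 3844 = 146; nΣY² − (ΣY)² = 14364 − 13456 = 908
r = -38 / √(146 × 908) = -38 / 364.0989 ≈ -0.1044

-0.1044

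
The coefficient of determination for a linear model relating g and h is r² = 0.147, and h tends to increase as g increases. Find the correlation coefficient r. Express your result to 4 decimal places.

0.3834

|r| = √0.147 = 0.3834
The association is positive, so r = 0.3834.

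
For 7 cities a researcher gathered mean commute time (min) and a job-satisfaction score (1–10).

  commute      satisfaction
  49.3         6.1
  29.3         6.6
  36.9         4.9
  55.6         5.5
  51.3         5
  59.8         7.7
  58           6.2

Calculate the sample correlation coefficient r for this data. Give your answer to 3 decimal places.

0.240

n = 7, Σx = 340.2, Σy = 42, Σx² = 17313.68, Σy² = 257.76, Σxy = 2057.28
nΣxy − ΣxΣy = 14400.96 − 14288.4 = 112.56
nΣx² − (Σx)² = 121195.76 − 115736.04 = 5459.72; nΣy² − (Σy)² = 1804.32 − 1764 = 40.32
r = 112.56 / √(5459.72 × 40.32) = 112.56 / 469.1864 ≈ 0.240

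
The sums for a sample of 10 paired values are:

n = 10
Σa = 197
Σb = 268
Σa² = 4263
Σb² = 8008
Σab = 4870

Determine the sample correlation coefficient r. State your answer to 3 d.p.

r = (nΣab − ΣaΣb) / √[(nΣa² − (Σa)²)(nΣb² − (Σb)²)]
Numerator: 10×4870 − 197×268 = -4096
Denominator: √[(42630 − 38809)(80080 − 71824)] = √[3821 × 8256] = 5616.5983
r = -4096 / 5616.5983 ≈ -0.729

-0.729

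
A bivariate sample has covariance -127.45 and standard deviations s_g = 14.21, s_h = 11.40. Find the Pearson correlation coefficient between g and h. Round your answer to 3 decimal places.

r = Cov(g,h) / (s_g · s_h) = -127.45 / (14.21 × 11.40)
  = -127.45 / 161.9940 ≈ -0.787

-0.787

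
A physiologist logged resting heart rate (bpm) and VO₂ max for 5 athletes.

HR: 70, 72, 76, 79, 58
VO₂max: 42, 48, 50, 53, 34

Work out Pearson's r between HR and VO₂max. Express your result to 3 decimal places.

n = 5, Σx = 355, Σy = 227, Σx² = 25465, Σy² = 10533, Σxy = 16355
nΣxy − ΣxΣy = 81775 − 80585 = 1190
nΣx² − (Σx)² = 127325 − 126025 = 1300; nΣy² − (Σy)² = 52665 − 51529 = 1136
r = 1190 / √(1300 × 1136) = 1190 / 1215.2366 ≈ 0.979

0.979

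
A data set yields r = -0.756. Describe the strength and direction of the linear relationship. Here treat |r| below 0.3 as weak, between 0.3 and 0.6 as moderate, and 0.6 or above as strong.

strong negative

r = -0.756 < 0 so the relationship is negative.
|r| = 0.756, which falls in the strong range.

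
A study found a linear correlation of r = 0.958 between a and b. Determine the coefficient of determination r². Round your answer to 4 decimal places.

r² = (0.958)² = 0.9178

0.9178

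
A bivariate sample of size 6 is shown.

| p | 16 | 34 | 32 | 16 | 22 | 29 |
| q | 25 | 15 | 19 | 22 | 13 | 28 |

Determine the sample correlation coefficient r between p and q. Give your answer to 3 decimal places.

-0.268

n = 6, Σp = 149, Σq = 122, Σp² = 4017, Σq² = 2648, Σpq = 2968
nΣpq − ΣpΣq = 17808 − 18178 = -370
nΣp² − (Σp)² = 24102 − 22201 = 1901; nΣq² − (Σq)² = 15888 − 14884 = 1004
r = -370 / √(1901 × 1004) = -370 / 1381.5223 ≈ -0.268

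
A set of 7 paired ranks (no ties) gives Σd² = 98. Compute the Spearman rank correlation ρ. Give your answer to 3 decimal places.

-0.750

ρ = 1 − 6Σd² / [n(n²−1)] = 1 − 6×98 / (7×48)
  = 1 − 588/336 = 1 − 1.7500 ≈ -0.750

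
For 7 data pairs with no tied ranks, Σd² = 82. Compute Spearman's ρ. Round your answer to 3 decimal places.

ρ = 1 − 6Σd² / [n(n²−1)] = 1 − 6×82 / (7×48)
  = 1 − 492/336 = 1 − 1.4643 ≈ -0.464

-0.464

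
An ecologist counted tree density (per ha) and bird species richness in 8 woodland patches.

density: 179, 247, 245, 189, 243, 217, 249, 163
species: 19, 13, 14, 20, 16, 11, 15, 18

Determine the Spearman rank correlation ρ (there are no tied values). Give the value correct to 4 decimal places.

-0.5952

Rank density: 2, 7, 6, 3, 5, 4, 8, 1
Rank species: 7, 2, 3, 8, 5, 1, 4, 6
d = rank(density) − rank(species): -5, 5, 3, -5, 0, 3, 4, -5; Σd² = 134
ρ = 1 − 6Σd² / [n(n²−1)] = 1 − 6×134 / (8×63) = 1 − 804/504 ≈ -0.5952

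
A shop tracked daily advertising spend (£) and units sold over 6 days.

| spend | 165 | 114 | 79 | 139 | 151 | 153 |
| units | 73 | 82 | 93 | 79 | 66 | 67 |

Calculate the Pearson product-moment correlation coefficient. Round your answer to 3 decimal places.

-0.906

n = 6, Σx = 801, Σy = 460, Σx² = 111993, Σy² = 35788, Σxy = 59938
nΣxy − ΣxΣy = 359628 − 368460 = -8832
nΣx² − (Σx)² = 671958 − 641601 = 30357; nΣy² − (Σy)² = 214728 − 211600 = 3128
r = -8832 / √(30357 × 3128) = -8832 / 9744.5726 ≈ -0.906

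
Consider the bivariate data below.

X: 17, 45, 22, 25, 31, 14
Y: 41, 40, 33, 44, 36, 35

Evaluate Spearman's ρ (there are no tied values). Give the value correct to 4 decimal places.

0.2571

Rank X: 2, 6, 3, 4, 5, 1
Rank Y: 5, 4, 1, 6, 3, 2
d = rank(X) − rank(Y): -3, 2, 2, -2, 2, -1; Σd² = 26
ρ = 1 − 6Σd² / [n(n²−1)] = 1 − 6×26 / (6×35) = 1 − 156/210 ≈ 0.2571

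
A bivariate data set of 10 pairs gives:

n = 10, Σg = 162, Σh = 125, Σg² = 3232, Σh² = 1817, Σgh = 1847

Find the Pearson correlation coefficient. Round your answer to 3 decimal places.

r = (nΣgh − ΣgΣh) / √[(nΣg² − (Σg)²)(nΣh² − (Σh)²)]
Numerator: 10×1847 − 162×125 = -1780
Denominator: √[(32320 − 26244)(18170 − 15625)] = √[6076 × 2545] = 3932.3555
r = -1780 / 3932.3555 ≈ -0.453

-0.453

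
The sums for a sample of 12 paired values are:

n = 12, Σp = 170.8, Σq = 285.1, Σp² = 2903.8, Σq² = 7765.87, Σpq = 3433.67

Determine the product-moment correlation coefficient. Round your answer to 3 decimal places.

r = (nΣpq − ΣpΣq) / √[(nΣp² − (Σp)²)(nΣq² − (Σq)²)]
Numerator: 12×3433.67 − 170.8×285.1 = -7491.04
Denominator: √[(34845.6 − 29172.64)(93190.44 − 81282.01)] = √[5672.96 × 11908.43] = 8219.2486
r = -7491.04 / 8219.2486 ≈ -0.911

-0.911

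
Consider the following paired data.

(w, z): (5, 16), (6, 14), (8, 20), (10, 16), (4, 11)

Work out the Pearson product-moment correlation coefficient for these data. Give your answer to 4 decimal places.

n = 5, Σw = 33, Σz = 77, Σw² = 241, Σz² = 1229, Σwz = 528
nΣwz − ΣwΣz = 2640 − 2541 = 99
nΣw² − (Σw)² = 1205 − 1089 = 116; nΣz² − (Σz)² = 6145 − 5929 = 216
r = 99 / √(116 × 216) = 99 / 158.2909 ≈ 0.6254

0.6254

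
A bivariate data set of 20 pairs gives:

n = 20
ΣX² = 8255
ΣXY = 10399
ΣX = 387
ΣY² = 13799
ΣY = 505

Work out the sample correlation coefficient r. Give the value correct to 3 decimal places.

r = (nΣXY − ΣXΣY) / √[(nΣX² − (ΣX)²)(nΣY² − (ΣY)²)]
Numerator: 20×10399 − 387×505 = 12545
Denominator: √[(165100 − 149769)(275980 − 255025)] = √[15331 × 20955] = 17923.7581
r = 12545 / 17923.7581 ≈ 0.700

0.700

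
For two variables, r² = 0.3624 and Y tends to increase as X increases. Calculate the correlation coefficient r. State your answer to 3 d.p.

0.602

|r| = √0.3624 = 0.602
The association is positive, so r = 0.602.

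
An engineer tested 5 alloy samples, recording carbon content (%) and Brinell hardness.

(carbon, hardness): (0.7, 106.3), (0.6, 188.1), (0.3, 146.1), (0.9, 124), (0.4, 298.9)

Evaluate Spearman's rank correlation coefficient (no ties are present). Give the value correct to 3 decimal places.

-0.600

Rank carbon: 4, 3, 1, 5, 2
Rank hardness: 1, 4, 3, 2, 5
d = rank(carbon) − rank(hardness): 3, -1, -2, 3, -3; Σd² = 32
ρ = 1 − 6Σd² / [n(n²−1)] = 1 − 6×32 / (5×24) = 1 − 192/120 ≈ -0.600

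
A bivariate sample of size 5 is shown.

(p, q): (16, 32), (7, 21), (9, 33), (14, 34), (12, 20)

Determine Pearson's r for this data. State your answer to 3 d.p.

n = 5, Σp = 58, Σq = 140, Σp² = 726, Σq² = 4110, Σpq = 1672
nΣpq − ΣpΣq = 8360 − 8120 = 240
nΣp² − (Σp)² = 3630 − 3364 = 266; nΣq² − (Σq)² = 20550 − 19600 = 950
r = 240 / √(266 × 950) = 240 / 502.6927 ≈ 0.477

0.477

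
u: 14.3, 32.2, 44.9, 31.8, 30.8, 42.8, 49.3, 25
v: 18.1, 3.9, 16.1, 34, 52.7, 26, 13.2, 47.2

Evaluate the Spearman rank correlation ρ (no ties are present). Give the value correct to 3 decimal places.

-0.571

Rank u: 1, 5, 7, 4, 3, 6, 8, 2
Rank v: 4, 1, 3, 6, 8, 5, 2, 7
d = rank(u) − rank(v): -3, 4, 4, -2, -5, 1, 6, -5; Σd² = 132
ρ = 1 − 6Σd² / [n(n²−1)] = 1 − 6×132 / (8×63) = 1 − 792/504 ≈ -0.571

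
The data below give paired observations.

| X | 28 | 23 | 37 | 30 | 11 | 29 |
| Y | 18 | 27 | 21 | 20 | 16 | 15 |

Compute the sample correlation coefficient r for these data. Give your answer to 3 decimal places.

n = 6, ΣX = 158, ΣY = 117, ΣX² = 4544, ΣY² = 2375, ΣXY = 3113
nΣXY − ΣXΣY = 18678 − 18486 = 192
nΣX² − (ΣX)² = 27264 − 24964 = 2300; nΣY² − (ΣY)² = 14250 − 13689 = 561
r = 192 / √(2300 × 561) = 192 / 1135.9137 ≈ 0.169

0.169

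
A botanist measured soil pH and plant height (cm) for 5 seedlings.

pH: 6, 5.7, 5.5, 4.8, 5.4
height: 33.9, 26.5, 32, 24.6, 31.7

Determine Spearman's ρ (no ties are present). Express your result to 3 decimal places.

0.700

Rank pH: 5, 4, 3, 1, 2
Rank height: 5, 2, 4, 1, 3
d = rank(pH) − rank(height): 0, 2, -1, 0, -1; Σd² = 6
ρ = 1 − 6Σd² / [n(n²−1)] = 1 − 6×6 / (5×24) = 1 − 36/120 ≈ 0.700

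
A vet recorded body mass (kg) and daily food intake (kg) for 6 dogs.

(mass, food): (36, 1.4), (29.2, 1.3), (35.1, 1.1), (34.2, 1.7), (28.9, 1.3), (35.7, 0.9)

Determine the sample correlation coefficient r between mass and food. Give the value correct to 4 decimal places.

-0.1585

n = 6, Σx = 199.1, Σy = 7.7, Σx² = 6659.99, Σy² = 10.25, Σxy = 254.81
nΣxy − ΣxΣy = 1528.86 − 1533.07 = -4.21
nΣx² − (Σx)² = 39959.94 − 39640.81 = 319.13; nΣy² − (Σy)² = 61.5 − 59.29 = 2.21
r = -4.21 / √(319.13 × 2.21) = -4.21 / 26.5571 ≈ -0.1585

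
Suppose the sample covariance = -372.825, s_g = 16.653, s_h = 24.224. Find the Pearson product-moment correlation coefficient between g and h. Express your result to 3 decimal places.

-0.924

r = Cov(g,h) / (s_g · s_h) = -372.825 / (16.653 × 24.224)
  = -372.825 / 403.4023 ≈ -0.924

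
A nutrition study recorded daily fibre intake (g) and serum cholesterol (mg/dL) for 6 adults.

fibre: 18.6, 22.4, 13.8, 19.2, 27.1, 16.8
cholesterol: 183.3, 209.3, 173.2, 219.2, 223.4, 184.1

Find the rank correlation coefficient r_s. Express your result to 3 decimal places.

0.886

Rank fibre: 3, 5, 1, 4, 6, 2
Rank cholesterol: 2, 4, 1, 5, 6, 3
d = rank(fibre) − rank(cholesterol): 1, 1, 0, -1, 0, -1; Σd² = 4
ρ = 1 − 6Σd² / [n(n²−1)] = 1 − 6×4 / (6×35) = 1 − 24/210 ≈ 0.886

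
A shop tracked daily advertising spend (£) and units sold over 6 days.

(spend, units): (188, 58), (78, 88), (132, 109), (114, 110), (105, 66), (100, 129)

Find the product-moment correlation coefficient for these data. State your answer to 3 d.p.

-0.457

n = 6, Σx = 717, Σy = 560, Σx² = 92873, Σy² = 56086, Σxy = 64526
nΣxy − ΣxΣy = 387156 − 401520 = -14364
nΣx² − (Σx)² = 557238 − 514089 = 43149; nΣy² − (Σy)² = 336516 − 313600 = 22916
r = -14364 / √(43149 × 22916) = -14364 / 31445.2299 ≈ -0.457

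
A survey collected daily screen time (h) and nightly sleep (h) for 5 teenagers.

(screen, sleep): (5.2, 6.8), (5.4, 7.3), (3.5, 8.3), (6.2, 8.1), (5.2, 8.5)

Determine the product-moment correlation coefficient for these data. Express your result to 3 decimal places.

-0.229

n = 5, Σx = 25.5, Σy = 39, Σx² = 133.93, Σy² = 306.28, Σxy = 198.25
nΣxy − ΣxΣy = 991.25 − 994.5 = -3.25
nΣx² − (Σx)² = 669.65 − 650.25 = 19.4; nΣy² − (Σy)² = 1531.4 − 1521 = 10.4
r = -3.25 / √(19.4 × 10.4) = -3.25 / 14.2042 ≈ -0.229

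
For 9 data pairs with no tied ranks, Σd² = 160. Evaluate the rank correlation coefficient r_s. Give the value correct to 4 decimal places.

ρ = 1 − 6Σd² / [n(n²−1)] = 1 − 6×160 / (9×80)
  = 1 − 960/720 = 1 − 1.33333 ≈ -0.3333

-0.3333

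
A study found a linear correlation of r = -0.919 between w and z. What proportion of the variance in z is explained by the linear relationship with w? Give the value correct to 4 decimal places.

r² = (-0.919)² = 0.8446

0.8446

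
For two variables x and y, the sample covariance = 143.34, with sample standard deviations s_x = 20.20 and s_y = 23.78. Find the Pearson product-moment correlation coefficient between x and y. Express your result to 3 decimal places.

r = Cov(x,y) / (s_x · s_y) = 143.34 / (20.20 × 23.78)
  = 143.34 / 480.3560 ≈ 0.298

0.298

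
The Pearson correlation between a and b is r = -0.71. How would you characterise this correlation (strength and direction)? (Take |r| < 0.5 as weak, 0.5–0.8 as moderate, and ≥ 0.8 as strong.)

moderate negative

r = -0.71 < 0 so the relationship is negative.
|r| = 0.71, which falls in the moderate range.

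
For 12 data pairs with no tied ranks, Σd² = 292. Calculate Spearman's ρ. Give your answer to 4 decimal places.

ρ = 1 − 6Σd² / [n(n²−1)] = 1 − 6×292 / (12×143)
  = 1 − 1752/1716 = 1 − 1.02098 ≈ -0.0210

-0.0210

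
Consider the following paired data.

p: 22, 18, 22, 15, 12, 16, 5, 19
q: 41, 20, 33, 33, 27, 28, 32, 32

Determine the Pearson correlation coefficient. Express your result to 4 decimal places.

n = 8, Σp = 129, Σq = 246, Σp² = 2303, Σq² = 7820, Σpq = 4023
nΣpq − ΣpΣq = 32184 − 31734 = 450
nΣp² − (Σp)² = 18424 − 16641 = 1783; nΣq² − (Σq)² = 62560 − 60516 = 2044
r = 450 / √(1783 × 2044) = 450 / 1909.0448 ≈ 0.2357

0.2357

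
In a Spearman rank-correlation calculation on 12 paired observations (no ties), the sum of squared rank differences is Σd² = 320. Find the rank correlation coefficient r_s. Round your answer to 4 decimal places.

-0.1189

ρ = 1 − 6Σd² / [n(n²−1)] = 1 − 6×320 / (12×143)
  = 1 − 1920/1716 = 1 − 1.11888 ≈ -0.1189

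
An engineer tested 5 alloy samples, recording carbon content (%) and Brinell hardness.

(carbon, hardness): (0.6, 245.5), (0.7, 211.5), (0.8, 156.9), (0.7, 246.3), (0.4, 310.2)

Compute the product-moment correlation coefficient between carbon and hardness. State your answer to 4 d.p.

-0.9331

n = 5, Σx = 3.2, Σy = 1170.4, Σx² = 2.14, Σy² = 286507.84, Σxy = 717.36
nΣxy − ΣxΣy = 3586.8 − 3745.28 = -158.48
nΣx² − (Σx)² = 10.7 − 10.24 = 0.46; nΣy² − (Σy)² = 1432539.2 − 1369836.16 = 62703.04
r = -158.48 / √(0.46 × 62703.04) = -158.48 / 169.8334 ≈ -0.9331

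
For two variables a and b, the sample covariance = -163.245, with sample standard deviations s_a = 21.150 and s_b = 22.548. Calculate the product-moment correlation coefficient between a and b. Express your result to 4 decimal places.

-0.3423

r = Cov(a,b) / (s_a · s_b) = -163.245 / (21.150 × 22.548)
  = -163.245 / 476.8902 ≈ -0.3423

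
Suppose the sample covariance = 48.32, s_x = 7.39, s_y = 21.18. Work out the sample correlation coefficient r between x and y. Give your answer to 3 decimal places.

0.309

r = Cov(x,y) / (s_x · s_y) = 48.32 / (7.39 × 21.18)
  = 48.32 / 156.5202 ≈ 0.309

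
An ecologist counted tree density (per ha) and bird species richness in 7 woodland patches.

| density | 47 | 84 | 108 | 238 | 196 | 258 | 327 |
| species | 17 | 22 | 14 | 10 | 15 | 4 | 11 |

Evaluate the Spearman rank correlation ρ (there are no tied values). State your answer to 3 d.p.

-0.821

Rank density: 1, 2, 3, 5, 4, 6, 7
Rank species: 6, 7, 4, 2, 5, 1, 3
d = rank(density) − rank(species): -5, -5, -1, 3, -1, 5, 4; Σd² = 102
ρ = 1 − 6Σd² / [n(n²−1)] = 1 − 6×102 / (7×48) = 1 − 612/336 ≈ -0.821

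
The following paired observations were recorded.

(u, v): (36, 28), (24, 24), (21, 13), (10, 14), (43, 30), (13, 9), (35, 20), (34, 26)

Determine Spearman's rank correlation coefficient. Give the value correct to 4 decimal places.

Rank u: 7, 4, 3, 1, 8, 2, 6, 5
Rank v: 7, 5, 2, 3, 8, 1, 4, 6
d = rank(u) − rank(v): 0, -1, 1, -2, 0, 1, 2, -1; Σd² = 12
ρ = 1 − 6Σd² / [n(n²−1)] = 1 − 6×12 / (8×63) = 1 − 72/504 ≈ 0.8571

0.8571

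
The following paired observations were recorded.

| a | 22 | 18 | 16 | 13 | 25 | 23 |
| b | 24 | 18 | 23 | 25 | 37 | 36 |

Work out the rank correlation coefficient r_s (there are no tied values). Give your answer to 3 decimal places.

0.600

Rank a: 4, 3, 2, 1, 6, 5
Rank b: 3, 1, 2, 4, 6, 5
d = rank(a) − rank(b): 1, 2, 0, -3, 0, 0; Σd² = 14
ρ = 1 − 6Σd² / [n(n²−1)] = 1 − 6×14 / (6×35) = 1 − 84/210 ≈ 0.600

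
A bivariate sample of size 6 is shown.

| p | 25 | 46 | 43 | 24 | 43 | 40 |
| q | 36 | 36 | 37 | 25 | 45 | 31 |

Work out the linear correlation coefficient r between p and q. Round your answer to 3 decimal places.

n = 6, Σp = 221, Σq = 210, Σp² = 8615, Σq² = 7572, Σpq = 7922
nΣpq − ΣpΣq = 47532 − 46410 = 1122
nΣp² − (Σp)² = 51690 − 48841 = 2849; nΣq² − (Σq)² = 45432 − 44100 = 1332
r = 1122 / √(2849 × 1332) = 1122 / 1948.0421 ≈ 0.576

0.576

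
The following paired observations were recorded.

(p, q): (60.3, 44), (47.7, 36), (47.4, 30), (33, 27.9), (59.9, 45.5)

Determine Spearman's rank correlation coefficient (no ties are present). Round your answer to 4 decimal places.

Rank p: 5, 3, 2, 1, 4
Rank q: 4, 3, 2, 1, 5
d = rank(p) − rank(q): 1, 0, 0, 0, -1; Σd² = 2
ρ = 1 − 6Σd² / [n(n²−1)] = 1 − 6×2 / (5×24) = 1 − 12/120 ≈ 0.9000

0.9000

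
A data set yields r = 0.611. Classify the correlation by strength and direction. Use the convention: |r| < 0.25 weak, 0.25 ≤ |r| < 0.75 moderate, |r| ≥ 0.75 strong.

moderate positive

r = 0.611 > 0 so the relationship is positive.
|r| = 0.611, which falls in the moderate range.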